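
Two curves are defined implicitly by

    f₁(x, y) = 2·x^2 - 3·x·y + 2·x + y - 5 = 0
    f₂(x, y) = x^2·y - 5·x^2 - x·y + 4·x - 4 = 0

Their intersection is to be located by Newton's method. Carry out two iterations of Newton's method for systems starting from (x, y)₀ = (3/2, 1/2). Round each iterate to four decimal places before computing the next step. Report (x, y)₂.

(0.2160, -12.0406)

At (3/2, 1/2): F = (0.7500, -8.8750).
Jacobian J = [[4·x - 3·y + 2, -3·x + 1], [2·x·y - 10·x - y + 4, x^2 - x]].
At the point, J = [[6.5000, -3.5000], [-10.0000, 0.7500]] (det J = -30.1250).
Solving J·Δ = −F gives Δ = (-1.0124, -1.6660).
Then the next iterate is (x, y)₁ = (0.4876, -1.1660).
Round to (0.4876, -1.1660) and repeat: F = (-3.009668, -2.947048), J = [[7.4484, -0.4628], [-0.847083, -0.249846]].
Δ = (-0.2716, -10.8746), so (x, y)₂ = (0.2160, -12.0406).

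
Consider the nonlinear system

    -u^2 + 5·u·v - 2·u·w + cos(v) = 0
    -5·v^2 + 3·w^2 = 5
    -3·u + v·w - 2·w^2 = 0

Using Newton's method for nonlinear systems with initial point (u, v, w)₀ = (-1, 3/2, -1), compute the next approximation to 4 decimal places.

(-0.6056, 0.5624, -0.8644)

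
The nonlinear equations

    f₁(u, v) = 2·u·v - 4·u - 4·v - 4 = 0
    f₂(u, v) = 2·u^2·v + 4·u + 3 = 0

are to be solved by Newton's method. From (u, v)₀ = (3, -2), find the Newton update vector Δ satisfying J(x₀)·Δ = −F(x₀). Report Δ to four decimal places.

(-3.0577, -2.2308)

At (3, -2): F = (-20.0000, -21.0000).
Jacobian J = [[2·v - 4, 2·u - 4], [4·u·v + 4, 2·u^2]].
At the point, J = [[-8.0000, 2.0000], [-20.0000, 18.0000]] (det J = -104.0000).
Solving J·Δ = −F gives Δ = (-3.0577, -2.2308).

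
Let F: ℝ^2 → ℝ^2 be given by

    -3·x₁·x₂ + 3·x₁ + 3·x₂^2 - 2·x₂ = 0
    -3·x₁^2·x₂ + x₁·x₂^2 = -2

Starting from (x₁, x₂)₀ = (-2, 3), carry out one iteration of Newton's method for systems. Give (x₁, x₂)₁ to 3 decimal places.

(-1.584, 1.613)

At (-2, 3): F = (33.000, -52.000).
Jacobian J = [[-3·x₂ + 3, -3·x₁ + 6·x₂ - 2], [-6·x₁·x₂ + x₂^2, -3·x₁^2 + 2·x₁·x₂]].
At the point, J = [[-6.000, 22.000], [45.000, -24.000]] (det J = -846.000).
Solving J·Δ = −F gives Δ = (0.416, -1.387).
Then the next iterate is (x₁, x₂)₁ = (-1.584, 1.613).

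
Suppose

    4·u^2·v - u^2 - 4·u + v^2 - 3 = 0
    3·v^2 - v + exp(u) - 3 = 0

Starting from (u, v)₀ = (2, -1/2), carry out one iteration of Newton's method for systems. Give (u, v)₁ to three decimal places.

(2.137, 1.163)

At (2, -1/2): F = (-22.750, 5.63906).
Jacobian J = [[8·u·v - 2·u - 4, 4·u^2 + 2·v], [exp(u), 6·v - 1]].
At the point, J = [[-16.000, 15.000], [7.38906, -4.000]] (det J = -46.83584).
Solving J·Δ = −F gives Δ = (0.137, 1.663).
Then the next iterate is (u, v)₁ = (2.137, 1.163).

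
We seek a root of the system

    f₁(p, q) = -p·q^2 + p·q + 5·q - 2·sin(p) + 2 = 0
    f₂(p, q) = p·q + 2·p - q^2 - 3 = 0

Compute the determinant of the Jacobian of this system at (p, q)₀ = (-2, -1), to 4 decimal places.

1.0000

J = [[-q^2 + q - 2·cos(p), -2·p·q + p + 5], [q + 2, p - 2·q]].
At the point, J = [[-1.167706, -1.0000], [1.0000, 0.0000]].
det J = 1.0000.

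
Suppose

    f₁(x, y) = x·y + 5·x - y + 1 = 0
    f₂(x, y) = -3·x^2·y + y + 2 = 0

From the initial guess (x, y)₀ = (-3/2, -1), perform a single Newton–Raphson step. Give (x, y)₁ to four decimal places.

(-0.5687, -1.1099)

At (-3/2, -1): F = (-4.0000, 7.7500).
Jacobian J = [[y + 5, x - 1], [-6·x·y, -3·x^2 + 1]].
At the point, J = [[4.0000, -2.5000], [-9.0000, -5.7500]] (det J = -45.5000).
Solving J·Δ = −F gives Δ = (0.9313, -0.1099).
Then the next iterate is (x, y)₁ = (-0.5687, -1.1099).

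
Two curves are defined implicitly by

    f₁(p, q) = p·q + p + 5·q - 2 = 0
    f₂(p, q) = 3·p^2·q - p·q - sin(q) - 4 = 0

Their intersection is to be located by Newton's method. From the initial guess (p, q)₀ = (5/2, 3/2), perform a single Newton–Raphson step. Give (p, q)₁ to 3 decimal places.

(2.883, -0.194)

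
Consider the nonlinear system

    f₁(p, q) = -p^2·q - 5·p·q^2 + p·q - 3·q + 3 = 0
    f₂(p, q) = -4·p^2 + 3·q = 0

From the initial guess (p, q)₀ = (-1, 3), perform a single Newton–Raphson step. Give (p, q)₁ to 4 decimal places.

(-1.0844, 1.5584)

At (-1, 3): F = (33.0000, 5.0000).
Jacobian J = [[-2·p·q - 5·q^2 + q, -p^2 - 10·p·q + p - 3], [-8·p, 3]].
At the point, J = [[-36.0000, 25.0000], [8.0000, 3.0000]] (det J = -308.0000).
Solving J·Δ = −F gives Δ = (-0.0844, -1.4416).
Then the next iterate is (p, q)₁ = (-1.0844, 1.5584).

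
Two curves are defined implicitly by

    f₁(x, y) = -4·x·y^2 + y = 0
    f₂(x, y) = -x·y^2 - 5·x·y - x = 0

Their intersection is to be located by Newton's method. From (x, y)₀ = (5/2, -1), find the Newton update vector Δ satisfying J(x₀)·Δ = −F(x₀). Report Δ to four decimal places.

(-2.2727, 0.0909)

At (5/2, -1): F = (-11.0000, 7.5000).
Jacobian J = [[-4·y^2, -8·x·y + 1], [-y^2 - 5·y - 1, -2·x·y - 5·x]].
At the point, J = [[-4.0000, 21.0000], [3.0000, -7.5000]] (det J = -33.0000).
Solving J·Δ = −F gives Δ = (-2.2727, 0.0909).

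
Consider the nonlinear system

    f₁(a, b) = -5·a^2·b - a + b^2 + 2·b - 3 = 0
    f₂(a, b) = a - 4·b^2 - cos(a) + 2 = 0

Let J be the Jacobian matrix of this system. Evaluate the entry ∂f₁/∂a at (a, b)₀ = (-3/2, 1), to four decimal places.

∂f₁/∂a = -10·a·b - 1.
At (-3/2, 1) this is 14.0000.

14.0000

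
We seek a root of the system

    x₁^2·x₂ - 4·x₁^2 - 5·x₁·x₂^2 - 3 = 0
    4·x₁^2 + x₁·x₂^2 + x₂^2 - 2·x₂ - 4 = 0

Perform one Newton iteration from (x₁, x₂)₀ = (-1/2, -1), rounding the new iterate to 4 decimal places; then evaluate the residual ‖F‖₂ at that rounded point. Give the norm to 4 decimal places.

0.7970

At (-1/2, -1): F = (-1.7500, -0.5000).
Jacobian J = [[2·x₁·x₂ - 8·x₁ - 5·x₂^2, x₁^2 - 10·x₁·x₂], [8·x₁ + x₂^2, 2·x₁·x₂ + 2·x₂ - 2]].
At the point, J = [[0.0000, -4.7500], [-3.0000, -3.0000]] (det J = -14.2500).
Solving J·Δ = −F gives Δ = (0.2018, -0.3684).
Then the next iterate is (x₁, x₂)₁ = (-0.2982, -1.3684).
Re-evaluating at (-0.2982, -1.3684): F = (-0.685450, 0.406626), so ‖F‖₂ = 0.7970.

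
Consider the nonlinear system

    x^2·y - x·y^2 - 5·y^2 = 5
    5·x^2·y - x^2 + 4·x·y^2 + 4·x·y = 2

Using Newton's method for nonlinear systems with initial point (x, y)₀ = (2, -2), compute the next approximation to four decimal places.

At (2, -2): F = (-41.0000, -30.0000).
Jacobian J = [[2·x·y - y^2, x^2 - 2·x·y - 10·y], [10·x·y - 2·x + 4·y^2 + 4·y, 5·x^2 + 8·x·y + 4·x]].
At the point, J = [[-12.0000, 32.0000], [-36.0000, -4.0000]] (det J = 1200.0000).
Solving J·Δ = −F gives Δ = (-0.9367, 0.9300).
Then the next iterate is (x, y)₁ = (1.0633, -1.0700).

(1.0633, -1.0700)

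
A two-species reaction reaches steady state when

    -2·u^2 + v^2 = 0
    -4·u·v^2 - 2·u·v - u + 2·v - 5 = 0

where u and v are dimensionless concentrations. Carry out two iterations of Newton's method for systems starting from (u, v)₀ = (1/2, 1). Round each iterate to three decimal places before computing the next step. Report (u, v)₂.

(-1.445, 1.294)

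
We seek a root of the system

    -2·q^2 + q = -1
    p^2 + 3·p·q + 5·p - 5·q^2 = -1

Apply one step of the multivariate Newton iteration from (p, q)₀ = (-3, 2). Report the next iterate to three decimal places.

At (-3, 2): F = (-5.000, -43.000).
Jacobian J = [[0, -4·q + 1], [2·p + 3·q + 5, 3·p - 10·q]].
At the point, J = [[0.000, -7.000], [5.000, -29.000]] (det J = 35.000).
Solving J·Δ = −F gives Δ = (4.457, -0.714).
Then the next iterate is (p, q)₁ = (1.457, 1.286).

(1.457, 1.286)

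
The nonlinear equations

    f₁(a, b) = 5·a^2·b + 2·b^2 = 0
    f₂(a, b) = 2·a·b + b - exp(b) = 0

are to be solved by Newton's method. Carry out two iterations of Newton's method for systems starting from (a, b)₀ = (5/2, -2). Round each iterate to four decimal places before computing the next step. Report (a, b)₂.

(10.5031, 0.4175)

At (5/2, -2): F = (-54.5000, -12.135335).
Jacobian J = [[10·a·b, 5·a^2 + 4·b], [2·b, 2·a - exp(b) + 1]].
At the point, J = [[-50.0000, 23.2500], [-4.0000, 5.864665]] (det J = -200.233236).
Solving J·Δ = −F gives Δ = (-0.1872, 1.9416).
Then the next iterate is (a, b)₁ = (2.3128, -0.0584).
Round to (2.3128, -0.0584) and repeat: F = (-1.555100, -1.271808), J = [[-1.350675, 26.511619], [-0.1168, 4.682327]].
Δ = (8.1903, 0.4759), so (a, b)₂ = (10.5031, 0.4175).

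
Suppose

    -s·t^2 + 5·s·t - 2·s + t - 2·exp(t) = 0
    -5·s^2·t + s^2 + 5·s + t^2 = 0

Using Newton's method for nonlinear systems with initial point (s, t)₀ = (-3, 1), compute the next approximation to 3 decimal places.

At (-3, 1): F = (-10.43656, -50.000).
Jacobian J = [[-t^2 + 5·t - 2, -2·s·t + 5·s - 2·exp(t) + 1], [-10·s·t + 2·s + 5, -5·s^2 + 2·t]].
At the point, J = [[2.000, -13.43656], [29.000, -43.000]] (det J = 303.66035).
Solving J·Δ = −F gives Δ = (0.735, -0.667).
Then the next iterate is (s, t)₁ = (-2.265, 0.333).

(-2.265, 0.333)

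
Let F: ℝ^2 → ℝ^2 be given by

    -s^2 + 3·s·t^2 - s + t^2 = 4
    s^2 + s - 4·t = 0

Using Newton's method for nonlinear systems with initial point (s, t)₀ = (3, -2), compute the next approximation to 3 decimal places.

At (3, -2): F = (24.000, 20.000).
Jacobian J = [[-2·s + 3·t^2 - 1, 6·s·t + 2·t], [2·s + 1, -4]].
At the point, J = [[5.000, -40.000], [7.000, -4.000]] (det J = 260.000).
Solving J·Δ = −F gives Δ = (-2.708, 0.262).
Then the next iterate is (s, t)₁ = (0.292, -1.738).

(0.292, -1.738)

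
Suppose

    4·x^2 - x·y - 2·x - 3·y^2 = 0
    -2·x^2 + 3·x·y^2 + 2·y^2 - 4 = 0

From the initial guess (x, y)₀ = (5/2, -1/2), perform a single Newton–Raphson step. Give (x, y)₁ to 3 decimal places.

At (5/2, -1/2): F = (20.500, -14.125).
Jacobian J = [[8·x - y - 2, -x - 6·y], [-4·x + 3·y^2, 6·x·y + 4·y]].
At the point, J = [[18.500, 0.500], [-9.250, -9.500]] (det J = -171.125).
Solving J·Δ = −F gives Δ = (-1.097, -0.419).
Then the next iterate is (x, y)₁ = (1.403, -0.919).

(1.403, -0.919)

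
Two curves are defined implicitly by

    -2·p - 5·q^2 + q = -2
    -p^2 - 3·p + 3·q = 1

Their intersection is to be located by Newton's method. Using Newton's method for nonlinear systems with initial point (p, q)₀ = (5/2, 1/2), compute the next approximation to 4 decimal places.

(0.8092, 0.4079)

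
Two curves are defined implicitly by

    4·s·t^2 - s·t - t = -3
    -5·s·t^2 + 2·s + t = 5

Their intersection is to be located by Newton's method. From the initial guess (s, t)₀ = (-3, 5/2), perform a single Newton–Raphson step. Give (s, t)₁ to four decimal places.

At (-3, 5/2): F = (-67.0000, 85.2500).
Jacobian J = [[4·t^2 - t, 8·s·t - s - 1], [-5·t^2 + 2, -10·s·t + 1]].
At the point, J = [[22.5000, -58.0000], [-29.2500, 76.0000]] (det J = 13.5000).
Solving J·Δ = −F gives Δ = (10.9259, 3.0833).
Then the next iterate is (s, t)₁ = (7.9259, 5.5833).

(7.9259, 5.5833)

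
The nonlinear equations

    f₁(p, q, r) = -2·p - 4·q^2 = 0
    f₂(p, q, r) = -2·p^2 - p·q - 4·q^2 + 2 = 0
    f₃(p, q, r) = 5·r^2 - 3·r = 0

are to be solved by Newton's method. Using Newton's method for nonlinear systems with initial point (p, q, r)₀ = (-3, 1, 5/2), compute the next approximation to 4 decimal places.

(-1.5102, 0.8776, 1.4205)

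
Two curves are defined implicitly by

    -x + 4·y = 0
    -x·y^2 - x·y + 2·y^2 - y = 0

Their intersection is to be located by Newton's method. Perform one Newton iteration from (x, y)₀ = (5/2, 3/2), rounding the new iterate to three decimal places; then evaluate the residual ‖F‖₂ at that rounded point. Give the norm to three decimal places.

At (5/2, 3/2): F = (3.500, -6.375).
Jacobian J = [[-1, 4], [-y^2 - y, -2·x·y - x + 4·y - 1]].
At the point, J = [[-1.000, 4.000], [-3.750, -5.000]] (det J = 20.000).
Solving J·Δ = −F gives Δ = (-0.400, -0.975).
Then the next iterate is (x, y)₁ = (2.100, 0.525).
Re-evaluating at (2.100, 0.525): F = (0.000, -1.65506), so ‖F‖₂ = 1.655.

1.655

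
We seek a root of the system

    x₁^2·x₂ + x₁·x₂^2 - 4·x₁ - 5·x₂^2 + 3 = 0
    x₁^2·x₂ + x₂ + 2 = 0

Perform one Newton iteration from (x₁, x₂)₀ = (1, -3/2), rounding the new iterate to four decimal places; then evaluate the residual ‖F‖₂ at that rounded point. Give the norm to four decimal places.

4.1691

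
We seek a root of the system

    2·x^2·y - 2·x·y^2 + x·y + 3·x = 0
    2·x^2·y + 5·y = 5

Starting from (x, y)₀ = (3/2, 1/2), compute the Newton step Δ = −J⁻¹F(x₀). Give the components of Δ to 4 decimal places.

(-1.3516, 0.4531)

At (3/2, 1/2): F = (6.7500, -0.2500).
Jacobian J = [[4·x·y - 2·y^2 + y + 3, 2·x^2 - 4·x·y + x], [4·x·y, 2·x^2 + 5]].
At the point, J = [[6.0000, 3.0000], [3.0000, 9.5000]] (det J = 48.0000).
Solving J·Δ = −F gives Δ = (-1.3516, 0.4531).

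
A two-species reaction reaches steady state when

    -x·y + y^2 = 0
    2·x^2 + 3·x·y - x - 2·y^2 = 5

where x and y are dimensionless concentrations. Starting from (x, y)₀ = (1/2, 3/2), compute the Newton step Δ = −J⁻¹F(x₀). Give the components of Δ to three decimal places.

At (1/2, 3/2): F = (1.500, -7.250).
Jacobian J = [[-y, -x + 2·y], [4·x + 3·y - 1, 3·x - 4·y]].
At the point, J = [[-1.500, 2.500], [5.500, -4.500]] (det J = -7.000).
Solving J·Δ = −F gives Δ = (1.625, 0.375).

(1.625, 0.375)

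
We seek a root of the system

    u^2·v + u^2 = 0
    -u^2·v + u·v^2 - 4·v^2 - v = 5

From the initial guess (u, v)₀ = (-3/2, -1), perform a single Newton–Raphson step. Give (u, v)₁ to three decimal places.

(-5.125, -1.000)

At (-3/2, -1): F = (0.000, -7.250).
Jacobian J = [[2·u·v + 2·u, u^2], [-2·u·v + v^2, -u^2 + 2·u·v - 8·v - 1]].
At the point, J = [[0.000, 2.250], [-2.000, 7.750]] (det J = 4.500).
Solving J·Δ = −F gives Δ = (-3.625, 0.000).
Then the next iterate is (u, v)₁ = (-5.125, -1.000).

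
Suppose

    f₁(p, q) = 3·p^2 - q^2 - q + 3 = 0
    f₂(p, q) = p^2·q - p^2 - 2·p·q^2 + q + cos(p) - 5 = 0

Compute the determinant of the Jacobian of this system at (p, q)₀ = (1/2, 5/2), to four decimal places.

-80.1266

J = [[6·p, -2·q - 1], [2·p·q - 2·p - 2·q^2 - sin(p), p^2 - 4·p·q + 1]].
At the point, J = [[3.0000, -6.0000], [-11.479426, -3.7500]].
det J = -80.1266.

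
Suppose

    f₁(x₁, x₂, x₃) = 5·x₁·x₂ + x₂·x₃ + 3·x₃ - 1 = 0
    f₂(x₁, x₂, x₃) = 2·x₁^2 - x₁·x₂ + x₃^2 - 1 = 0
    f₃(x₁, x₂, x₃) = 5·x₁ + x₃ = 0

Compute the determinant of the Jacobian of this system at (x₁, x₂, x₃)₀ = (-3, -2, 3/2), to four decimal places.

J = [[5·x₂, 5·x₁ + x₃, x₂ + 3], [4·x₁ - x₂, -x₁, 2·x₃], [5, 0, 1]].
At the point, J = [[-10.0000, -13.5000, 1.0000], [-10.0000, 3.0000, 3.0000], [5.0000, 0.0000, 1.0000]].
det J = -382.5000.

-382.5000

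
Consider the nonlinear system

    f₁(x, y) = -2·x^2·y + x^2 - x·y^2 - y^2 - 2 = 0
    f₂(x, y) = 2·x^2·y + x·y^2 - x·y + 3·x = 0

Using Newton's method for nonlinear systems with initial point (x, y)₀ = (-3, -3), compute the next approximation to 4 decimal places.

(-2.7582, -0.7778)

At (-3, -3): F = (79.0000, -99.0000).
Jacobian J = [[-4·x·y + 2·x - y^2, -2·x^2 - 2·x·y - 2·y], [4·x·y + y^2 - y + 3, 2·x^2 + 2·x·y - x]].
At the point, J = [[-51.0000, -30.0000], [51.0000, 39.0000]] (det J = -459.0000).
Solving J·Δ = −F gives Δ = (0.2418, 2.2222).
Then the next iterate is (x, y)₁ = (-2.7582, -0.7778).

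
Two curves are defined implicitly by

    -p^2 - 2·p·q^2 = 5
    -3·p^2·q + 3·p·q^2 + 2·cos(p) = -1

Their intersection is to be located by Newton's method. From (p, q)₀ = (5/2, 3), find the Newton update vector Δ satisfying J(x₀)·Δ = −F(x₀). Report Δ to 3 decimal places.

(-0.981, -1.123)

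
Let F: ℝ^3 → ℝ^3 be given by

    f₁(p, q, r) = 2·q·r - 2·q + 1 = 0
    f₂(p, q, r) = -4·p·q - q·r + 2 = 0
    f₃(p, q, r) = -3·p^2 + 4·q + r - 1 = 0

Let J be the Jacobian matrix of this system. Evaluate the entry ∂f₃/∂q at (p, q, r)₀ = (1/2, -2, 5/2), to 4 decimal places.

4.0000

∂f₃/∂q = 4.
At (1/2, -2, 5/2) this is 4.0000.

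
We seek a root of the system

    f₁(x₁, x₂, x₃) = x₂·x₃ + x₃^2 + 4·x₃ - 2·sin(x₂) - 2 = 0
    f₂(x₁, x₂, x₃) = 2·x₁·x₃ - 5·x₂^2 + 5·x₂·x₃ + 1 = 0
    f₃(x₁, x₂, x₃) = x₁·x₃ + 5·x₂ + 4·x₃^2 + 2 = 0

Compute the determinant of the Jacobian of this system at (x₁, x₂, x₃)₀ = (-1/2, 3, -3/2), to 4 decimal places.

-313.0791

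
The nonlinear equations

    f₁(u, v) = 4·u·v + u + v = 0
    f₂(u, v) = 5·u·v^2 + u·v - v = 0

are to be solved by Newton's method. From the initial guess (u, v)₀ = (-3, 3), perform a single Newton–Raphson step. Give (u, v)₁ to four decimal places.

(-0.4539, 2.7363)

At (-3, 3): F = (-36.0000, -147.0000).
Jacobian J = [[4·v + 1, 4·u + 1], [5·v^2 + v, 10·u·v + u - 1]].
At the point, J = [[13.0000, -11.0000], [48.0000, -94.0000]] (det J = -694.0000).
Solving J·Δ = −F gives Δ = (2.5461, -0.2637).
Then the next iterate is (u, v)₁ = (-0.4539, 2.7363).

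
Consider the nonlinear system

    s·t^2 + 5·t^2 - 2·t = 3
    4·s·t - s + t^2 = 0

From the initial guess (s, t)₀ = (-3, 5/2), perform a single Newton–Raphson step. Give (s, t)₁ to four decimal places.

(-1.8380, 1.0297)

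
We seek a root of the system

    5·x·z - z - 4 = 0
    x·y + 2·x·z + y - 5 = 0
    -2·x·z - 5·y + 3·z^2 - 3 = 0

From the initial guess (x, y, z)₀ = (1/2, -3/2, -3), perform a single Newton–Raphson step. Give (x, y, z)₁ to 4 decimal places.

At (1/2, -3/2, -3): F = (-8.5000, -10.2500, 34.5000).
Jacobian J = [[5·z, 0, 5·x - 1], [y + 2·z, x + 1, 2·x], [-2·z, -5, -2·x + 6·z]].
At the point, J = [[-15.0000, 0.0000, 1.5000], [-7.5000, 1.5000, 1.0000], [6.0000, -5.0000, -19.0000]] (det J = 395.2500).
Solving J·Δ = −F gives Δ = (-0.5035, 3.8947, 0.6319).
Then the next iterate is (x, y, z)₁ = (-0.0035, 2.3947, -2.3681).

(-0.0035, 2.3947, -2.3681)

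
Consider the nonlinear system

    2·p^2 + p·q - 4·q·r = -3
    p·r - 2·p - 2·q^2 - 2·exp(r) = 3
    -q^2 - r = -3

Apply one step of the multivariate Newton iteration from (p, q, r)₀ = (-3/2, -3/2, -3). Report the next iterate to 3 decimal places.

(-2.930, -2.376, -1.879)

At (-3/2, -3/2, -3): F = (-8.250, -0.09957, 3.750).
Jacobian J = [[4·p + q, p - 4·r, -4·q], [r - 2, -4·q, p - 2·exp(r)], [0, -2·q, -1]].
At the point, J = [[-7.500, 10.500, 6.000], [-5.000, 6.000, -1.59957], [0.000, 3.000, -1.000]] (det J = -133.49042).
Solving J·Δ = −F gives Δ = (-1.430, -0.876, 1.121).
Then the next iterate is (p, q, r)₁ = (-2.930, -2.376, -1.879).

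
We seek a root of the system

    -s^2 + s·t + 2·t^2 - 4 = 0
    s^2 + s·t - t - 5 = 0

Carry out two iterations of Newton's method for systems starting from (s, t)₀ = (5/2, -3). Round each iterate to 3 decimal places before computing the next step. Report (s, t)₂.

At (5/2, -3): F = (0.250, -3.250).
Jacobian J = [[-2·s + t, s + 4·t], [2·s + t, s - 1]].
At the point, J = [[-8.000, -9.500], [2.000, 1.500]] (det J = 7.000).
Solving J·Δ = −F gives Δ = (4.357, -3.643).
Then the next iterate is (s, t)₁ = (6.857, -6.643).
Round to (6.857, -6.643) and repeat: F = (-8.31060, 3.11040), J = [[-20.357, -19.715], [7.071, 5.857]].
Δ = (-0.627, 0.226), so (s, t)₂ = (6.230, -6.417).

(6.230, -6.417)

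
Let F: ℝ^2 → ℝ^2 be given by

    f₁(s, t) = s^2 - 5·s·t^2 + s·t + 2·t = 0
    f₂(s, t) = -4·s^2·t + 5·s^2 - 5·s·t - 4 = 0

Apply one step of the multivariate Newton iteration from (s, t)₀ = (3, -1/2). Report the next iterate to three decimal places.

(1.672, -0.355)

At (3, -1/2): F = (2.750, 66.500).
Jacobian J = [[2·s - 5·t^2 + t, -10·s·t + s + 2], [-8·s·t + 10·s - 5·t, -4·s^2 - 5·s]].
At the point, J = [[4.250, 20.000], [44.500, -51.000]] (det J = -1106.750).
Solving J·Δ = −F gives Δ = (-1.328, 0.145).
Then the next iterate is (s, t)₁ = (1.672, -0.355).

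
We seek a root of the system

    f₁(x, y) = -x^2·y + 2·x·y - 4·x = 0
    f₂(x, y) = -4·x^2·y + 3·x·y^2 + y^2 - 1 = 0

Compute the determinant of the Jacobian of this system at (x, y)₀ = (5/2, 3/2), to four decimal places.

-33.3125

J = [[-2·x·y + 2·y - 4, -x^2 + 2·x], [-8·x·y + 3·y^2, -4·x^2 + 6·x·y + 2·y]].
At the point, J = [[-8.5000, -1.2500], [-23.2500, 0.5000]].
det J = -33.3125.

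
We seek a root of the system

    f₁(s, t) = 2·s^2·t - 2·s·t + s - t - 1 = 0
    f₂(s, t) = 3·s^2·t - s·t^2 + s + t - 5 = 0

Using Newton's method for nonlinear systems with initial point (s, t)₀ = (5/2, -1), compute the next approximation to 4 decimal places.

(2.9901, 0.2970)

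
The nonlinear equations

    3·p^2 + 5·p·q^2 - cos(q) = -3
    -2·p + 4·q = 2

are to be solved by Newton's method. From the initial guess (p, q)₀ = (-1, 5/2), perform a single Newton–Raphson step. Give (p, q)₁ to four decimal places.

(-3.8013, -1.4007)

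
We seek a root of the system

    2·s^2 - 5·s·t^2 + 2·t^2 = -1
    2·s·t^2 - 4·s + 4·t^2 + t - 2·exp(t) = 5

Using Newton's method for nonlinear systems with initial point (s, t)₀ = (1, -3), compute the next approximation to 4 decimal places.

At (1, -3): F = (-24.0000, 41.900426).
Jacobian J = [[4·s - 5·t^2, -10·s·t + 4·t], [2·t^2 - 4, 4·s·t + 8·t - 2·exp(t) + 1]].
At the point, J = [[-41.0000, 18.0000], [14.0000, -35.099574]] (det J = 1187.082540).
Solving J·Δ = −F gives Δ = (-0.0743, 1.1641).
Then the next iterate is (s, t)₁ = (0.9257, -1.8359).

(0.9257, -1.8359)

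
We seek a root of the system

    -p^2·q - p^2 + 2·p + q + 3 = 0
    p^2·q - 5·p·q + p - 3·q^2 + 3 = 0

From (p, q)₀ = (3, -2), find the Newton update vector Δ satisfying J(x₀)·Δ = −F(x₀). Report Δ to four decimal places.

(-3.6000, -1.6000)

At (3, -2): F = (16.0000, 6.0000).
Jacobian J = [[-2·p·q - 2·p + 2, -p^2 + 1], [2·p·q - 5·q + 1, p^2 - 5·p - 6·q]].
At the point, J = [[8.0000, -8.0000], [-1.0000, 6.0000]] (det J = 40.0000).
Solving J·Δ = −F gives Δ = (-3.6000, -1.6000).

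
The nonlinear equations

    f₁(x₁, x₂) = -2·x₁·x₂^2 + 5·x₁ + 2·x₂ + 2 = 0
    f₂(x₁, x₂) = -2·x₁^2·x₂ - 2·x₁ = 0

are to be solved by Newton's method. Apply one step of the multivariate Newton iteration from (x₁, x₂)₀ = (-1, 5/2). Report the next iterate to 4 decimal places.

(-0.9136, 1.3457)

At (-1, 5/2): F = (14.5000, -3.0000).
Jacobian J = [[-2·x₂^2 + 5, -4·x₁·x₂ + 2], [-4·x₁·x₂ - 2, -2·x₁^2]].
At the point, J = [[-7.5000, 12.0000], [8.0000, -2.0000]] (det J = -81.0000).
Solving J·Δ = −F gives Δ = (0.0864, -1.1543).
Then the next iterate is (x₁, x₂)₁ = (-0.9136, 1.3457).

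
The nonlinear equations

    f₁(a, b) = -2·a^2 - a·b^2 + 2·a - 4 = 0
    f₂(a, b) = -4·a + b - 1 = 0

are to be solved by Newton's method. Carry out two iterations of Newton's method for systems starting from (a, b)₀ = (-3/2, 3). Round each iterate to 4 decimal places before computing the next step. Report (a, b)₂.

(0.1190, 1.4762)

At (-3/2, 3): F = (2.0000, 8.0000).
Jacobian J = [[-4·a - b^2 + 2, -2·a·b], [-4, 1]].
At the point, J = [[-1.0000, 9.0000], [-4.0000, 1.0000]] (det J = 35.0000).
Solving J·Δ = −F gives Δ = (2.0000, 0.0000).
Then the next iterate is (a, b)₁ = (0.5000, 3.0000).
Round to (0.5000, 3.0000) and repeat: F = (-8.0000, 0.0000), J = [[-9.0000, -3.0000], [-4.0000, 1.0000]].
Δ = (-0.3810, -1.5238), so (a, b)₂ = (0.1190, 1.4762).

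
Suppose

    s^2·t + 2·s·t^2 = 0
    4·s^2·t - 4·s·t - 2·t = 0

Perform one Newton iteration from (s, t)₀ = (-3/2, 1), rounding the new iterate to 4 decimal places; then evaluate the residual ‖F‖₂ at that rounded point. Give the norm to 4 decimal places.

At (-3/2, 1): F = (-0.7500, 13.0000).
Jacobian J = [[2·s·t + 2·t^2, s^2 + 4·s·t], [8·s·t - 4·t, 4·s^2 - 4·s - 2]].
At the point, J = [[-1.0000, -3.7500], [-16.0000, 13.0000]] (det J = -73.0000).
Solving J·Δ = −F gives Δ = (0.5342, -0.3425).
Then the next iterate is (s, t)₁ = (-0.9658, 0.6575).
Re-evaluating at (-0.9658, 0.6575): F = (-0.221747, 3.678238), so ‖F‖₂ = 3.6849.

3.6849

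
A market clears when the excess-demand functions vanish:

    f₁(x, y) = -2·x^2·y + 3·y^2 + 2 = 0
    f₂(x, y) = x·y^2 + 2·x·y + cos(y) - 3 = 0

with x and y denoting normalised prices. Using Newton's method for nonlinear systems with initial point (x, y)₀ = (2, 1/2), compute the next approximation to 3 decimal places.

(1.683, 0.503)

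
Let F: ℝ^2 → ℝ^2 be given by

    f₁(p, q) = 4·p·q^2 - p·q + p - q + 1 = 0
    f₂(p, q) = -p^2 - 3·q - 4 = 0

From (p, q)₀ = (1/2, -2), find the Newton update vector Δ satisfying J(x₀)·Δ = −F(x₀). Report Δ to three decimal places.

At (1/2, -2): F = (12.500, 1.750).
Jacobian J = [[4·q^2 - q + 1, 8·p·q - p - 1], [-2·p, -3]].
At the point, J = [[19.000, -9.500], [-1.000, -3.000]] (det J = -66.500).
Solving J·Δ = −F gives Δ = (-0.314, 0.688).

(-0.314, 0.688)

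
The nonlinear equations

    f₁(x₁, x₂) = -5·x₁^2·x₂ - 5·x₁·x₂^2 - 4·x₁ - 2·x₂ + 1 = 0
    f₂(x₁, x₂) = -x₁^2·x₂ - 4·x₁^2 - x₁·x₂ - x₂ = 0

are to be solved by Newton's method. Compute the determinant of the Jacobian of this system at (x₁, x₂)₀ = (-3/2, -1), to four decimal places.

324.5000

J = [[-10·x₁·x₂ - 5·x₂^2 - 4, -5·x₁^2 - 10·x₁·x₂ - 2], [-2·x₁·x₂ - 8·x₁ - x₂, -x₁^2 - x₁ - 1]].
At the point, J = [[-24.0000, -28.2500], [10.0000, -1.7500]].
det J = 324.5000.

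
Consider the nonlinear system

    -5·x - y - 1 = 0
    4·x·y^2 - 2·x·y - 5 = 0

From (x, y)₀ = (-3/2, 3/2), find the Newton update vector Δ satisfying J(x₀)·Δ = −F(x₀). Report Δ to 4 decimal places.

(1.0988, -0.4938)

At (-3/2, 3/2): F = (5.0000, -14.0000).
Jacobian J = [[-5, -1], [4·y^2 - 2·y, 8·x·y - 2·x]].
At the point, J = [[-5.0000, -1.0000], [6.0000, -15.0000]] (det J = 81.0000).
Solving J·Δ = −F gives Δ = (1.0988, -0.4938).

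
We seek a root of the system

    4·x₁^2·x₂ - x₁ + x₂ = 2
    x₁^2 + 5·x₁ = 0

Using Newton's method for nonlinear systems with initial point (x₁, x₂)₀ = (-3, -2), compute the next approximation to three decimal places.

At (-3, -2): F = (-73.000, -6.000).
Jacobian J = [[8·x₁·x₂ - 1, 4·x₁^2 + 1], [2·x₁ + 5, 0]].
At the point, J = [[47.000, 37.000], [-1.000, 0.000]] (det J = 37.000).
Solving J·Δ = −F gives Δ = (-6.000, 9.595).
Then the next iterate is (x₁, x₂)₁ = (-9.000, 7.595).

(-9.000, 7.595)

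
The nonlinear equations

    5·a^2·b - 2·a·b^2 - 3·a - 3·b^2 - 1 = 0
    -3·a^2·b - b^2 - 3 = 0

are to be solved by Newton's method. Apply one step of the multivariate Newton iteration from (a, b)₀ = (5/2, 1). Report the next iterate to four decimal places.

(2.7195, -0.2550)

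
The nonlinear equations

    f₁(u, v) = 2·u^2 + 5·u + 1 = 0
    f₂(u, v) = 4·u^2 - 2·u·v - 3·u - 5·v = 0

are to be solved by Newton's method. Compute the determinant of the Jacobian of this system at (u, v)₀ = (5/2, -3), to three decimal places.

J = [[4·u + 5, 0], [8·u - 2·v - 3, -2·u - 5]].
At the point, J = [[15.000, 0.000], [23.000, -10.000]].
det J = -150.000.

-150.000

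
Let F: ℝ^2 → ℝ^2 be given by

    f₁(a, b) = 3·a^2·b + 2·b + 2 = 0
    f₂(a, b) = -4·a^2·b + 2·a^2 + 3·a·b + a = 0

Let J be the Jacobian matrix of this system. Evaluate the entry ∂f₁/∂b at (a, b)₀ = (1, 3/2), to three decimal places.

∂f₁/∂b = 3·a^2 + 2.
At (1, 3/2) this is 5.000.

5.000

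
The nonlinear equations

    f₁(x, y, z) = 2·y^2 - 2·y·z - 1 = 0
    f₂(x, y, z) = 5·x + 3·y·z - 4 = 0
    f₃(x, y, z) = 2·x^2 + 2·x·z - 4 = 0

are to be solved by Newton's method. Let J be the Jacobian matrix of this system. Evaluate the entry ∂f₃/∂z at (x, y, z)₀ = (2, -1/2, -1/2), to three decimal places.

4.000

∂f₃/∂z = 2·x.
At (2, -1/2, -1/2) this is 4.000.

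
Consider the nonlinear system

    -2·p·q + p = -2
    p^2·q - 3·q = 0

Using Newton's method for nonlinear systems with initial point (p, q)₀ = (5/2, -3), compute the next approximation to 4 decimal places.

(2.7799, 1.2919)

At (5/2, -3): F = (19.5000, -9.7500).
Jacobian J = [[-2·q + 1, -2·p], [2·p·q, p^2 - 3]].
At the point, J = [[7.0000, -5.0000], [-15.0000, 3.2500]] (det J = -52.2500).
Solving J·Δ = −F gives Δ = (0.2799, 4.2919).
Then the next iterate is (p, q)₁ = (2.7799, 1.2919).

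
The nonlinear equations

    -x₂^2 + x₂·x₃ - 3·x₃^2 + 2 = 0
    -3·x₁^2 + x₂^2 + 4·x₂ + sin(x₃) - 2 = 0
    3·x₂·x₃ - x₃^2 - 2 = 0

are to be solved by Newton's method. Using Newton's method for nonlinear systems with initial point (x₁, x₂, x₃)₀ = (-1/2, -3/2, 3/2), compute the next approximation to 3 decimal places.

(0.182, 1.917, 2.083)

At (-1/2, -3/2, 3/2): F = (-9.250, -5.50251, -11.000).
Jacobian J = [[0, -2·x₂ + x₃, x₂ - 6·x₃], [-6·x₁, 2·x₂ + 4, cos(x₃)], [0, 3·x₃, 3·x₂ - 2·x₃]].
At the point, J = [[0.000, 4.500, -10.500], [3.000, 1.000, 0.07074], [0.000, 4.500, -7.500]] (det J = -40.500).
Solving J·Δ = −F gives Δ = (0.682, 3.417, 0.583).
Then the next iterate is (x₁, x₂, x₃)₁ = (0.182, 1.917, 2.083).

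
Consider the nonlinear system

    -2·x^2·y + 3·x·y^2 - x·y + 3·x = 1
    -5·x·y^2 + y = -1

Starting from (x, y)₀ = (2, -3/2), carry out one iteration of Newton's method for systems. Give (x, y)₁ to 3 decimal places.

At (2, -3/2): F = (33.500, -23.000).
Jacobian J = [[-4·x·y + 3·y^2 - y + 3, -2·x^2 + 6·x·y - x], [-5·y^2, -10·x·y + 1]].
At the point, J = [[23.250, -28.000], [-11.250, 31.000]] (det J = 405.750).
Solving J·Δ = −F gives Δ = (-0.972, 0.389).
Then the next iterate is (x, y)₁ = (1.028, -1.111).

(1.028, -1.111)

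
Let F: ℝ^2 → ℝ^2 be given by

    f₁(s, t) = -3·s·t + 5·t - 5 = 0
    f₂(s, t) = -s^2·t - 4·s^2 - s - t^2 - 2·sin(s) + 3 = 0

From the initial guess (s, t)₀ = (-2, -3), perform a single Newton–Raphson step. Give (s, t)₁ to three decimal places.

At (-2, -3): F = (-38.000, -6.18141).
Jacobian J = [[-3·t, -3·s + 5], [-2·s·t - 8·s - 2·cos(s) - 1, -s^2 - 2·t]].
At the point, J = [[9.000, 11.000], [3.83229, 2.000]] (det J = -24.15523).
Solving J·Δ = −F gives Δ = (-0.331, 3.726).
Then the next iterate is (s, t)₁ = (-2.331, 0.726).

(-2.331, 0.726)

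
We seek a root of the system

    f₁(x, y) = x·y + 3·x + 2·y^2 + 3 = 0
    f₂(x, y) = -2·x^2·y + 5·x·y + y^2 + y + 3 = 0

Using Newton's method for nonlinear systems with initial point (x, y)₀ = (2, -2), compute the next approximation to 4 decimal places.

(2.2000, 0.2000)

At (2, -2): F = (13.0000, 1.0000).
Jacobian J = [[y + 3, x + 4·y], [-4·x·y + 5·y, -2·x^2 + 5·x + 2·y + 1]].
At the point, J = [[1.0000, -6.0000], [6.0000, -1.0000]] (det J = 35.0000).
Solving J·Δ = −F gives Δ = (0.2000, 2.2000).
Then the next iterate is (x, y)₁ = (2.2000, 0.2000).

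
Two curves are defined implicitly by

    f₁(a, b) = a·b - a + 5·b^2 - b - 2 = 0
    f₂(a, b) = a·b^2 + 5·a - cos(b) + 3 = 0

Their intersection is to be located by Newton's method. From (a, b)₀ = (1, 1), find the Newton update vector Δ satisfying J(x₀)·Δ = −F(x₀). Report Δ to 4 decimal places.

(-1.3152, -0.2000)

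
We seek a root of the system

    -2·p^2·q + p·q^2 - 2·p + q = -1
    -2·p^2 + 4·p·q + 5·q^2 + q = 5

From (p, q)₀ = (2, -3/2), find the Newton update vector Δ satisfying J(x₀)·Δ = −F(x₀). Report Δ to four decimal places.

At (2, -3/2): F = (12.0000, -15.2500).
Jacobian J = [[-4·p·q + q^2 - 2, -2·p^2 + 2·p·q + 1], [-4·p + 4·q, 4·p + 10·q + 1]].
At the point, J = [[12.2500, -13.0000], [-14.0000, -6.0000]] (det J = -255.5000).
Solving J·Δ = −F gives Δ = (-1.0577, -0.0736).

(-1.0577, -0.0736)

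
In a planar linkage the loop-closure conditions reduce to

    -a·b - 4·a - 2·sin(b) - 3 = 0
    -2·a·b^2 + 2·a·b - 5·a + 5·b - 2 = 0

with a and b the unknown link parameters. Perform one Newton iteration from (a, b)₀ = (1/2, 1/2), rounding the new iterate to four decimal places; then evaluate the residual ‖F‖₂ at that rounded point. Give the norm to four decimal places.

0.6991

At (1/2, 1/2): F = (-6.208851, -1.7500).
Jacobian J = [[-b - 4, -a - 2·cos(b)], [-2·b^2 + 2·b - 5, -4·a·b + 2·a + 5]].
At the point, J = [[-4.5000, -2.255165], [-4.5000, 5.0000]] (det J = -32.648243).
Solving J·Δ = −F gives Δ = (-1.0718, -0.6146).
Then the next iterate is (a, b)₁ = (-0.5718, -0.1146).
Re-evaluating at (-0.5718, -0.1146): F = (-0.549630, 0.432076), so ‖F‖₂ = 0.6991.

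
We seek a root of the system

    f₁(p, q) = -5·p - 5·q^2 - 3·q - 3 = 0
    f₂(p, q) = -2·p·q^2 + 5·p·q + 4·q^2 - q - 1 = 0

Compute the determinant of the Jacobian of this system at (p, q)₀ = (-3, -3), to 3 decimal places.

1271.000

J = [[-5, -10·q - 3], [-2·q^2 + 5·q, -4·p·q + 5·p + 8·q - 1]].
At the point, J = [[-5.000, 27.000], [-33.000, -76.000]].
det J = 1271.000.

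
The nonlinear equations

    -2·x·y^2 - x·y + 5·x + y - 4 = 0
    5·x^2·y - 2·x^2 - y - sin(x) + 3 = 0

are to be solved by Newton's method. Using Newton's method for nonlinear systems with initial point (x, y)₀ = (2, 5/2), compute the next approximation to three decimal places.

(1.337, 1.792)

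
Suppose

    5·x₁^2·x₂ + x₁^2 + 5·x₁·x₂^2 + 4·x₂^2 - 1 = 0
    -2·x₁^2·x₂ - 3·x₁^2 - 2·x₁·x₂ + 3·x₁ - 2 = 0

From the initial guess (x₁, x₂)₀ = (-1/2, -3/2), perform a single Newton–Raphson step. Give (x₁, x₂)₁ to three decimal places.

(0.059, 1.786)

At (-1/2, -3/2): F = (0.750, -5.000).
Jacobian J = [[10·x₁·x₂ + 2·x₁ + 5·x₂^2, 5·x₁^2 + 10·x₁·x₂ + 8·x₂], [-4·x₁·x₂ - 6·x₁ - 2·x₂ + 3, -2·x₁^2 - 2·x₁]].
At the point, J = [[17.750, -3.250], [6.000, 0.500]] (det J = 28.375).
Solving J·Δ = −F gives Δ = (0.559, 3.286).
Then the next iterate is (x₁, x₂)₁ = (0.059, 1.786).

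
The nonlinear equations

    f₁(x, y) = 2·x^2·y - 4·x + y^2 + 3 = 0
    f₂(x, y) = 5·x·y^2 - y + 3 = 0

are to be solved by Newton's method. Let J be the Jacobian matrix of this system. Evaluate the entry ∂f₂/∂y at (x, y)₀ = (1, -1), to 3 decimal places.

∂f₂/∂y = 10·x·y - 1.
At (1, -1) this is -11.000.

-11.000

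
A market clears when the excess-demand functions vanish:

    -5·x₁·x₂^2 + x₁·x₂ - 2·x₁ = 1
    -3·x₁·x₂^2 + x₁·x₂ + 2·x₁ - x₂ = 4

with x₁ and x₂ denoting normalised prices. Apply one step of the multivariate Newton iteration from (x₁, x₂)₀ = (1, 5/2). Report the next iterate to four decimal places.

(1.1824, 0.9434)

At (1, 5/2): F = (-31.7500, -20.7500).
Jacobian J = [[-5·x₂^2 + x₂ - 2, -10·x₁·x₂ + x₁], [-3·x₂^2 + x₂ + 2, -6·x₁·x₂ + x₁ - 1]].
At the point, J = [[-30.7500, -24.0000], [-14.2500, -15.0000]] (det J = 119.2500).
Solving J·Δ = −F gives Δ = (0.1824, -1.5566).
Then the next iterate is (x₁, x₂)₁ = (1.1824, 0.9434).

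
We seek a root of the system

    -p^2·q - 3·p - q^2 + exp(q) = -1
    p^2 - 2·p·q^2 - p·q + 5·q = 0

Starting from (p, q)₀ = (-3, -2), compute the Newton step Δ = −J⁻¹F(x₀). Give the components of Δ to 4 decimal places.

(1.6708, -0.1906)

At (-3, -2): F = (24.135335, 17.0000).
Jacobian J = [[-2·p·q - 3, -p^2 - 2·q + exp(q)], [2·p - 2·q^2 - q, -4·p·q - p + 5]].
At the point, J = [[-15.0000, -4.864665], [-12.0000, -16.0000]] (det J = 181.624023).
Solving J·Δ = −F gives Δ = (1.6708, -0.1906).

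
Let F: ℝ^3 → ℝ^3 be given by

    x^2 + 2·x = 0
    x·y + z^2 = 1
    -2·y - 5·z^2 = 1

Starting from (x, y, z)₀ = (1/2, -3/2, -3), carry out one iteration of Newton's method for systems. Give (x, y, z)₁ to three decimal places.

(0.083, 5.750, -1.083)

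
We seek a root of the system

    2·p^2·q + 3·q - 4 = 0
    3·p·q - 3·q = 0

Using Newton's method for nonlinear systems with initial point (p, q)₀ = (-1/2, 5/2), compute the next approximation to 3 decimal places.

(4.300, 8.000)

At (-1/2, 5/2): F = (4.750, -11.250).
Jacobian J = [[4·p·q, 2·p^2 + 3], [3·q, 3·p - 3]].
At the point, J = [[-5.000, 3.500], [7.500, -4.500]] (det J = -3.750).
Solving J·Δ = −F gives Δ = (4.800, 5.500).
Then the next iterate is (p, q)₁ = (4.300, 8.000).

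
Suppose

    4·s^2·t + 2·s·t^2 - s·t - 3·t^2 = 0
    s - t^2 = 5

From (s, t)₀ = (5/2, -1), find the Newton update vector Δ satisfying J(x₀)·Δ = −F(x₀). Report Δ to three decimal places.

(0.452, 1.524)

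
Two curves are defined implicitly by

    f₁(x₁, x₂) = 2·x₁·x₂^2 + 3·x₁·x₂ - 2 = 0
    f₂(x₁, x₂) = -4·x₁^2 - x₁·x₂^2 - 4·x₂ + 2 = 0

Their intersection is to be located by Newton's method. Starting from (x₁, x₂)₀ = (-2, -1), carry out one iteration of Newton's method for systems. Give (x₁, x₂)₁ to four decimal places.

(-1.2727, -0.6364)

At (-2, -1): F = (0.0000, -8.0000).
Jacobian J = [[2·x₂^2 + 3·x₂, 4·x₁·x₂ + 3·x₁], [-8·x₁ - x₂^2, -2·x₁·x₂ - 4]].
At the point, J = [[-1.0000, 2.0000], [15.0000, -8.0000]] (det J = -22.0000).
Solving J·Δ = −F gives Δ = (0.7273, 0.3636).
Then the next iterate is (x₁, x₂)₁ = (-1.2727, -0.6364).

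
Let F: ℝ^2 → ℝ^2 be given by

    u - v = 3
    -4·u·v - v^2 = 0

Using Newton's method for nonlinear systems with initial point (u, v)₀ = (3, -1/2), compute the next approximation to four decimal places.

(3.0278, 0.0278)

At (3, -1/2): F = (0.5000, 5.7500).
Jacobian J = [[1, -1], [-4·v, -4·u - 2·v]].
At the point, J = [[1.0000, -1.0000], [2.0000, -11.0000]] (det J = -9.0000).
Solving J·Δ = −F gives Δ = (0.0278, 0.5278).
Then the next iterate is (u, v)₁ = (3.0278, 0.0278).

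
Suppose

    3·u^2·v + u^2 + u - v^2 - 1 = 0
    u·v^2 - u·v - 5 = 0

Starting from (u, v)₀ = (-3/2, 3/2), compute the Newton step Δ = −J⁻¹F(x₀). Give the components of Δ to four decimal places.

At (-3/2, 3/2): F = (7.6250, -6.1250).
Jacobian J = [[6·u·v + 2·u + 1, 3·u^2 - 2·v], [v^2 - v, 2·u·v - u]].
At the point, J = [[-15.5000, 3.7500], [0.7500, -3.0000]] (det J = 43.6875).
Solving J·Δ = −F gives Δ = (-0.0021, -2.0422).

(-0.0021, -2.0422)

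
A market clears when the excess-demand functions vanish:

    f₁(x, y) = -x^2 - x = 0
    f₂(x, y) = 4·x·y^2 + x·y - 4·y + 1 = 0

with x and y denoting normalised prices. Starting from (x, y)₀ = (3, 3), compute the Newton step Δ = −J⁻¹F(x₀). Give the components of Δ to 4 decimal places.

At (3, 3): F = (-12.0000, 106.0000).
Jacobian J = [[-2·x - 1, 0], [4·y^2 + y, 8·x·y + x - 4]].
At the point, J = [[-7.0000, 0.0000], [39.0000, 71.0000]] (det J = -497.0000).
Solving J·Δ = −F gives Δ = (-1.7143, -0.5513).

(-1.7143, -0.5513)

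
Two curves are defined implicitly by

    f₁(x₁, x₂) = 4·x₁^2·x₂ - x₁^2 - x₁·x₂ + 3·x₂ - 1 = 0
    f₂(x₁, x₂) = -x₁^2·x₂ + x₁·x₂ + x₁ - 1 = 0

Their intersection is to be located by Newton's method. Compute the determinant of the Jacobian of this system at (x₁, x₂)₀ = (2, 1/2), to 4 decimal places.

J = [[8·x₁·x₂ - 2·x₁ - x₂, 4·x₁^2 - x₁ + 3], [-2·x₁·x₂ + x₂ + 1, -x₁^2 + x₁]].
At the point, J = [[3.5000, 17.0000], [-0.5000, -2.0000]].
det J = 1.5000.

1.5000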